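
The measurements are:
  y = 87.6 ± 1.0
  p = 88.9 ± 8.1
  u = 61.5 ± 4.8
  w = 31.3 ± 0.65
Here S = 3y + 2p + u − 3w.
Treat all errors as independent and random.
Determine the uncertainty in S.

Sums and differences: (δS)² = Σ (cᵢ δxᵢ)².
  (3·δy)² = 9.00;  (2·δp)² = 262;  (δu)² = 23.0;  (3·δw)² = 3.80
δS = √(298) = 17.3

17.3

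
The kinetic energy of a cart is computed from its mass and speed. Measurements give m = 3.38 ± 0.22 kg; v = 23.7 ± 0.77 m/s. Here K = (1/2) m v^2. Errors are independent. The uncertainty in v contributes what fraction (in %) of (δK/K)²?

49.9%

(δK/K)² = (1·δm/m)² + (2·δv/v)²
  m term: (1×0.0651)² = 0.00424
  v term: (2×0.0325)² = 0.00422
Total = 0.00846. Share from v = 0.00422/0.00846 = 0.499.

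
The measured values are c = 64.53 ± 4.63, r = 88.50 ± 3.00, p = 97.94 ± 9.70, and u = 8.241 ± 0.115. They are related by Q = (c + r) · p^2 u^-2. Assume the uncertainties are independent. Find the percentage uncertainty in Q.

20.3%

Let w = c + r = 153.0. δw = √(δc² + δr²) = √(21.4 + 9.00) = 5.52, so δw/w = 0.0361.
Q is then a monomial in w, p, u:
δQ/Q = √((δw/w)² + (2·δp/p)² + (-2·δu/u)²) = √(0.00130 + 0.0392 + 0.000779) = 0.203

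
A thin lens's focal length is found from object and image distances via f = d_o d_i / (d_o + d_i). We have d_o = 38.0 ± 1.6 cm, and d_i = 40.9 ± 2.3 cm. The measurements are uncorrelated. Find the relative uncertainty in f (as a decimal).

∂f/∂d_o = (d_i/(d_o+d_i))² = 0.269;  ∂f/∂d_i = (d_o/(d_o+d_i))² = 0.232
δf = √((∂f/∂d_o · δd_o)² + (∂f/∂d_i · δd_i)²) = √(0.185 + 0.285) = 0.685 cm
f = 19.7 cm, so δf/f = 0.685/19.7 = 0.0348.

0.0348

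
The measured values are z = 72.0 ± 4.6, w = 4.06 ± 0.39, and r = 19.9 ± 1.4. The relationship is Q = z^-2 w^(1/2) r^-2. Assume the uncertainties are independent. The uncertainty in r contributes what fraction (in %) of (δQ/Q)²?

51.5%

(δQ/Q)² = (-2·δz/z)² + (½·δw/w)² + (-2·δr/r)²
  z term: (-2×0.0639)² = 0.0163
  w term: (0.5×0.0961)² = 0.00231
  r term: (-2×0.0704)² = 0.0198
Total = 0.0384. Share from r = 0.0198/0.0384 = 0.515.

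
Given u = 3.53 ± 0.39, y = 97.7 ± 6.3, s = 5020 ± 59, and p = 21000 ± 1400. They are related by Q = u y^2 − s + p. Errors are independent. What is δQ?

5890

Let w = u·y^2 = 33700. δw/w = √((1·δu/u)² + (2·δy/y)²) = √(0.0122 + 0.0166) = 0.170, so δw = 5720.
Q = w − s + p: δQ = √(δw² + δs² + δp²) = √(3.27e+07 + 3480 + 1.96e+06) = 5890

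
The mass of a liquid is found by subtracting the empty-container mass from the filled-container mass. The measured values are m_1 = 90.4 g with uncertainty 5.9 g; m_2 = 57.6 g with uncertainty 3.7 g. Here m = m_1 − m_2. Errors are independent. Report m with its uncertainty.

32.8 ± 6.96 g

Absolute uncertainties add in quadrature for a linear combination:
  (δm_1)² = 34.8;  (δm_2)² = 13.7
δm = √(48.5) = 6.96 g
m = 32.8 g.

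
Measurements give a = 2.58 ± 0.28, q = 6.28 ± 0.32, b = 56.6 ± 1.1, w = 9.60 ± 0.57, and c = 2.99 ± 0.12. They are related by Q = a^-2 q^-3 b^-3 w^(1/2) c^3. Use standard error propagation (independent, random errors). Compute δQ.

Q is a product of powers, so relative uncertainties combine in quadrature:
  (-2·δa/a)² = (-2×0.109)² = 0.0471;  (-3·δq/q)² = (-3×0.0510)² = 0.0234;  (-3·δb/b)² = (-3×0.0194)² = 0.00340;  (½·δw/w)² = (0.5×0.0594)² = 0.000881;  (3·δc/c)² = (3×0.0401)² = 0.0145
δQ/Q = √(0.0893) = 0.299
Q = 2.77e-07, so δQ = 0.299 × 2.77e-07 = 8.28e-08.

8.28e-08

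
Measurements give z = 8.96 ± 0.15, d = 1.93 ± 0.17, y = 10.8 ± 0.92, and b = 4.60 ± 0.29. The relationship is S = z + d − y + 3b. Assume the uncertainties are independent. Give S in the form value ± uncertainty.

S is a linear combination, so absolute uncertainties add in quadrature:
  (δz)² = 0.0225;  (δd)² = 0.0289;  (δy)² = 0.846;  (3·δb)² = 0.757
δS = √(1.65) = 1.29
S = 13.9.

13.9 ± 1.29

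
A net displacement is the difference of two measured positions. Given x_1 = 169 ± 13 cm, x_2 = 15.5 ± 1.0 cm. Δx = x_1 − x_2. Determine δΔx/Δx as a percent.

8.49%

Each term contributes (cᵢ δxᵢ)² to (δΔx)²:
  (δx_1)² = 169;  (δx_2)² = 1.00
δΔx = √(170) = 13.0 cm
Δx = 154 cm, so δΔx/Δx = 13.0/154 = 0.0849.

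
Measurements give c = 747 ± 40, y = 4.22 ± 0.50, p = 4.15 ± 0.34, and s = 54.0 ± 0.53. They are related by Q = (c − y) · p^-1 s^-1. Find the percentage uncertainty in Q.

9.85%

Let u = c − y = 743. δu = √(δc² + δy²) = √(1600 + 0.250) = 40.0, so δu/u = 0.0539.
Q is then a monomial in u, p, s:
δQ/Q = √((δu/u)² + (-1·δp/p)² + (-1·δs/s)²) = √(0.00290 + 0.00671 + 9.63e-05) = 0.0985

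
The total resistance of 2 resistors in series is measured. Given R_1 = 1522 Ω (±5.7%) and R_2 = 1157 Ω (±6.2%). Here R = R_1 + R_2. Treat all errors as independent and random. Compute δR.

113 Ω

Sums and differences: (δR)² = Σ (cᵢ δxᵢ)².
  (δR_1)² = 7530;  (δR_2)² = 5150
δR = √(12700) = 113 Ω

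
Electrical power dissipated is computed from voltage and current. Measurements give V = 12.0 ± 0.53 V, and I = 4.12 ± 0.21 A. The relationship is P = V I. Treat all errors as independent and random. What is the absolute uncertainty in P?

3.33 W

P is a product of powers, so relative uncertainties combine in quadrature:
  (1·δV/V)² = (1×0.0442)² = 0.00195;  (1·δI/I)² = (1×0.0510)² = 0.00260
δP/P = √(0.00455) = 0.0674
P = 49.4 W, so δP = 0.0674 × 49.4 = 3.33 W.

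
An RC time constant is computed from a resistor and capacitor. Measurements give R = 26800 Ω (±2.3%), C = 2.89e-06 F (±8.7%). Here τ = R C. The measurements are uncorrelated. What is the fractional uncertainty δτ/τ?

τ is a product of powers, so relative uncertainties combine in quadrature:
  (1·δR/R)² = (1×0.0230)² = 0.000529;  (1·δC/C)² = (1×0.0870)² = 0.00757
δτ/τ = √(0.00810) = 0.0900

0.0900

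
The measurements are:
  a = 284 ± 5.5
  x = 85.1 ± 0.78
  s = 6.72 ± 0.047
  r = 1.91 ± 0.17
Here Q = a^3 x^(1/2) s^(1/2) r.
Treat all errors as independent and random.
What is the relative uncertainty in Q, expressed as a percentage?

Products/powers → add relative errors in quadrature, weighted by exponent:
  (3·δa/a)² = (3×0.0194)² = 0.00338;  (½·δx/x)² = (0.5×0.00917)² = 2.1e-05;  (½·δs/s)² = (0.5×0.00699)² = 1.22e-05;  (1·δr/r)² = (1×0.0890)² = 0.00792
δQ/Q = √(0.0113) = 0.106

10.6%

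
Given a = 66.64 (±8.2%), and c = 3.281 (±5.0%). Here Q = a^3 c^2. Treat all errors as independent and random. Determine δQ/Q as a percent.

26.6%

Relative error in a monomial: (δQ/Q)² = Σ (nᵢ · δxᵢ/xᵢ)².
  (3·δa/a)² = (3×0.0820)² = 0.0605;  (2·δc/c)² = (2×0.0500)² = 0.0100
δQ/Q = √(0.0705) = 0.266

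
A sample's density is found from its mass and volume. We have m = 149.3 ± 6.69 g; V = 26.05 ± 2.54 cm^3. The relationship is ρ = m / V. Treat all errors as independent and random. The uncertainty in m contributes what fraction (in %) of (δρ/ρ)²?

(δρ/ρ)² = (1·δm/m)² + (-1·δV/V)²
  m term: (1×0.0448)² = 0.00201
  V term: (-1×0.0975)² = 0.00951
Total = 0.0115. Share from m = 0.00201/0.0115 = 0.174.

17.4%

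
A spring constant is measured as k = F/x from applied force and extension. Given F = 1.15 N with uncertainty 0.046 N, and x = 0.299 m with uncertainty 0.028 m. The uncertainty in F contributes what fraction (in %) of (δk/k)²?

(δk/k)² = (1·δF/F)² + (-1·δx/x)²
  F term: (1×0.0400)² = 0.00160
  x term: (-1×0.0936)² = 0.00877
Total = 0.0104. Share from F = 0.00160/0.0104 = 0.154.

15.4%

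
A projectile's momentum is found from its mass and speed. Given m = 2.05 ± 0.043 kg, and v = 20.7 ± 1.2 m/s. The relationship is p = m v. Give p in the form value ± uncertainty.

42.4 ± 2.62 kg·m/s

Each factor contributes (exponent × relative error)² to (δp/p)²:
  (1·δm/m)² = (1×0.0210)² = 0.000440;  (1·δv/v)² = (1×0.0580)² = 0.00336
δp/p = √(0.00380) = 0.0616
p = 42.4 kg·m/s, so δp = 0.0616 × 42.4 = 2.62 kg·m/s.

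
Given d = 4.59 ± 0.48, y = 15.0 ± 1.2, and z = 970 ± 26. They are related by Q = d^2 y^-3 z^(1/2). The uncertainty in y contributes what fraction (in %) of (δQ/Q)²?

(δQ/Q)² = (2·δd/d)² + (-3·δy/y)² + (½·δz/z)²
  d term: (2×0.105)² = 0.0437
  y term: (-3×0.0800)² = 0.0576
  z term: (0.5×0.0268)² = 0.000180
Total = 0.102. Share from y = 0.0576/0.102 = 0.567.

56.7%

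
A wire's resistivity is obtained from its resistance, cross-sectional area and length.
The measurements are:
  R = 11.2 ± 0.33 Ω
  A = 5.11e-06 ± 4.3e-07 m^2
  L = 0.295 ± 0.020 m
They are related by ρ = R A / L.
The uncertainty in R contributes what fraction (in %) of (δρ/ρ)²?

6.92%

(δρ/ρ)² = (1·δR/R)² + (1·δA/A)² + (-1·δL/L)²
  R term: (1×0.0295)² = 0.000868
  A term: (1×0.0841)² = 0.00708
  L term: (-1×0.0678)² = 0.00460
Total = 0.0125. Share from R = 0.000868/0.0125 = 0.0692.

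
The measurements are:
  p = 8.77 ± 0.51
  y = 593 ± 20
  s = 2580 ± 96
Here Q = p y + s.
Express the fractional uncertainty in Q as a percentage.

Let w = p·y = 5200. δw/w = √((1·δp/p)² + (1·δy/y)²) = √(0.00338 + 0.00114) = 0.0672, so δw = 350.
Q = w + s: δQ = √(δw² + δs²) = √(1.22e+05 + 9220) = 363
Q = 7780, so δQ/Q = 363/7780 = 0.0466.

4.66%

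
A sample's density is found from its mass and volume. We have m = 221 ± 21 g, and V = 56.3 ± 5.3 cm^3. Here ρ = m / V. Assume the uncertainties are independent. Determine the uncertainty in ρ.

Products/powers → add relative errors in quadrature, weighted by exponent:
  (1·δm/m)² = (1×0.0950)² = 0.00903;  (-1·δV/V)² = (-1×0.0941)² = 0.00886
δρ/ρ = √(0.0179) = 0.134
ρ = 3.93 g/cm^3, so δρ = 0.134 × 3.93 = 0.525 g/cm^3.

0.525 g/cm^3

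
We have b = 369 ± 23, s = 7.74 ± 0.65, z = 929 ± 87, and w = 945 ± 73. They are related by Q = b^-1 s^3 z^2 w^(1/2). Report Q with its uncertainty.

(3.33 ± 1.07) × 10^7

Products/powers → add relative errors in quadrature, weighted by exponent:
  (-1·δb/b)² = (-1×0.0623)² = 0.00389;  (3·δs/s)² = (3×0.0840)² = 0.0635;  (2·δz/z)² = (2×0.0936)² = 0.0351;  (½·δw/w)² = (0.5×0.0772)² = 0.00149
δQ/Q = √(0.104) = 0.322
Q = 3.33e+07, so δQ = 0.322 × 3.33e+07 = 1.07e+07.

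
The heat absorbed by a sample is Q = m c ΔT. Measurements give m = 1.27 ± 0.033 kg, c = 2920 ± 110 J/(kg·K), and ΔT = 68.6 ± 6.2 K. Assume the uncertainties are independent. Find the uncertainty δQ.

Each factor contributes (exponent × relative error)² to (δQ/Q)²:
  (1·δm/m)² = (1×0.0260)² = 0.000675;  (1·δc/c)² = (1×0.0377)² = 0.00142;  (1·δΔT/ΔT)² = (1×0.0904)² = 0.00817
δQ/Q = √(0.0103) = 0.101
Q = 2.54e+05 J, so δQ = 0.101 × 2.54e+05 = 25800 J.

25800 J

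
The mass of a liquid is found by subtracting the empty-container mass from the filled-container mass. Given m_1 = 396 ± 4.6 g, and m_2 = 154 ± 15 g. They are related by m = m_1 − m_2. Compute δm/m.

0.0648

Sums and differences: (δm)² = Σ (cᵢ δxᵢ)².
  (δm_1)² = 21.2;  (δm_2)² = 225
δm = √(246) = 15.7 g
m = 242 g, so δm/m = 15.7/242 = 0.0648.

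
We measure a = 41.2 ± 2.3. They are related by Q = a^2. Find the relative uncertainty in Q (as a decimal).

For a monomial Q ∝ a^2, fractional errors add in quadrature:
  (2·δa/a)² = (2×0.0558)² = 0.0125
δQ/Q = √(0.0125) = 0.112

0.112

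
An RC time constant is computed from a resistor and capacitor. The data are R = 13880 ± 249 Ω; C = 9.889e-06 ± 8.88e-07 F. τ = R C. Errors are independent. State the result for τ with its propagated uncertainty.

τ is a product of powers, so relative uncertainties combine in quadrature:
  (1·δR/R)² = (1×0.0179)² = 0.000322;  (1·δC/C)² = (1×0.0898)² = 0.00806
δτ/τ = √(0.00839) = 0.0916
τ = 0.1373 s, so δτ = 0.0916 × 0.1373 = 0.0126 s.

0.1373 ± 0.0126 s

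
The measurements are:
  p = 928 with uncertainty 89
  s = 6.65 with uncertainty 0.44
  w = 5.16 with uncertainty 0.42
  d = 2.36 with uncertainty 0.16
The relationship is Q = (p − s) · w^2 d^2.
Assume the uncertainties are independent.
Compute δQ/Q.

Let u = p − s = 921. δu = √(δp² + δs²) = √(7920 + 0.194) = 89.0, so δu/u = 0.0966.
Q is then a monomial in u, w, d:
δQ/Q = √((δu/u)² + (2·δw/w)² + (2·δd/d)²) = √(0.00933 + 0.0265 + 0.0184) = 0.233

0.233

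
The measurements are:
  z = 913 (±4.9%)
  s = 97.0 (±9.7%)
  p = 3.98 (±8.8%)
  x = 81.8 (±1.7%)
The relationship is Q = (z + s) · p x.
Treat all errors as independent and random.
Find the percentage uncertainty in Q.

10.0%

Let u = z + s = 1010. δu = √(δz² + δs²) = √(2000 + 88.5) = 45.7, so δu/u = 0.0453.
Q is then a monomial in u, p, x:
δQ/Q = √((δu/u)² + (1·δp/p)² + (1·δx/x)²) = √(0.00205 + 0.00774 + 0.000289) = 0.100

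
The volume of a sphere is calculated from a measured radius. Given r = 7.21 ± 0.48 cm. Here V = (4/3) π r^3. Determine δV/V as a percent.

20.0%

V ∝ r^3, so δV/V = |3| · δr/r = 3 × 0.0666 = 0.200.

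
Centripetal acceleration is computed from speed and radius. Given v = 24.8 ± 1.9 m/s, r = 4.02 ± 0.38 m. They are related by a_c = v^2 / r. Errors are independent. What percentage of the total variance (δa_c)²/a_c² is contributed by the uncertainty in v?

(δa_c/a_c)² = (2·δv/v)² + (-1·δr/r)²
  v term: (2×0.0766)² = 0.0235
  r term: (-1×0.0945)² = 0.00894
Total = 0.0324. Share from v = 0.0235/0.0324 = 0.724.

72.4%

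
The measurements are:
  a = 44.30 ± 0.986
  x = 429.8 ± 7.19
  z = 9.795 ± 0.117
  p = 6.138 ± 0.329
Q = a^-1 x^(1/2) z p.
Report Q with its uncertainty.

28.14 ± 1.68

Since Q is a product/quotient, work with relative uncertainties:
  (-1·δa/a)² = (-1×0.0223)² = 0.000495;  (½·δx/x)² = (0.5×0.0167)² = 7e-05;  (1·δz/z)² = (1×0.0119)² = 0.000143;  (1·δp/p)² = (1×0.0536)² = 0.00287
δQ/Q = √(0.00358) = 0.0598
Q = 28.14, so δQ = 0.0598 × 28.14 = 1.68.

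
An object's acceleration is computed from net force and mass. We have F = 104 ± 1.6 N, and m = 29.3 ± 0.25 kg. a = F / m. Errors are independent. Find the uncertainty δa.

0.0624 m/s^2

a is a product of powers, so relative uncertainties combine in quadrature:
  (1·δF/F)² = (1×0.0154)² = 0.000237;  (-1·δm/m)² = (-1×0.00853)² = 7.28e-05
δa/a = √(0.000309) = 0.0176
a = 3.55 m/s^2, so δa = 0.0176 × 3.55 = 0.0624 m/s^2.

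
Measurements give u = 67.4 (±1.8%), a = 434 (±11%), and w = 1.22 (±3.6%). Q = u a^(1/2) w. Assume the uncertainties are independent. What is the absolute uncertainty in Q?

117

Since Q is a product/quotient, work with relative uncertainties:
  (1·δu/u)² = (1×0.0180)² = 0.000324;  (½·δa/a)² = (0.5×0.110)² = 0.00302;  (1·δw/w)² = (1×0.0360)² = 0.00130
δQ/Q = √(0.00464) = 0.0682
Q = 1710, so δQ = 0.0682 × 1710 = 117.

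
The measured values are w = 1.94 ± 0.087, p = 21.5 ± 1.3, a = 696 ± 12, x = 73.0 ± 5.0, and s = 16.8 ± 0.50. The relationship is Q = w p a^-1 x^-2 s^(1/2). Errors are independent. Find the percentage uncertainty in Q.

15.8%

Relative error in a monomial: (δQ/Q)² = Σ (nᵢ · δxᵢ/xᵢ)².
  (1·δw/w)² = (1×0.0448)² = 0.00201;  (1·δp/p)² = (1×0.0605)² = 0.00366;  (-1·δa/a)² = (-1×0.0172)² = 0.000297;  (-2·δx/x)² = (-2×0.0685)² = 0.0188;  (½·δs/s)² = (0.5×0.0298)² = 0.000221
δQ/Q = √(0.0250) = 0.158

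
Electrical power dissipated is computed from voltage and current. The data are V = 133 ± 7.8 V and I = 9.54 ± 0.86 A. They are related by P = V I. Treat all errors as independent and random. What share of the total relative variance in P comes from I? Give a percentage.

70.3%

(δP/P)² = (1·δV/V)² + (1·δI/I)²
  V term: (1×0.0586)² = 0.00344
  I term: (1×0.0901)² = 0.00813
Total = 0.0116. Share from I = 0.00813/0.0116 = 0.703.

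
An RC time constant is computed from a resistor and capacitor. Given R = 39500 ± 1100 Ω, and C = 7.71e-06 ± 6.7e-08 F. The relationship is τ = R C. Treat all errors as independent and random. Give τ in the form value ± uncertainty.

For a monomial τ ∝ R, C, fractional errors add in quadrature:
  (1·δR/R)² = (1×0.0278)² = 0.000776;  (1·δC/C)² = (1×0.00869)² = 7.55e-05
δτ/τ = √(0.000851) = 0.0292
τ = 0.305 s, so δτ = 0.0292 × 0.305 = 0.00888 s.

0.305 ± 0.00888 s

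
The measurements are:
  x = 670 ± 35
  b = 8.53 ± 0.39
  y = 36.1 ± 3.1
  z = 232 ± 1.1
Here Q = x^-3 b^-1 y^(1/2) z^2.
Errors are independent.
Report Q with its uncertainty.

(1.26 ± 0.213) × 10^-4

Each factor contributes (exponent × relative error)² to (δQ/Q)²:
  (-3·δx/x)² = (-3×0.0522)² = 0.0246;  (-1·δb/b)² = (-1×0.0457)² = 0.00209;  (½·δy/y)² = (0.5×0.0859)² = 0.00184;  (2·δz/z)² = (2×0.00474)² = 8.99e-05
δQ/Q = √(0.0286) = 0.169
Q = 0.000126, so δQ = 0.169 × 0.000126 = 2.13e-05.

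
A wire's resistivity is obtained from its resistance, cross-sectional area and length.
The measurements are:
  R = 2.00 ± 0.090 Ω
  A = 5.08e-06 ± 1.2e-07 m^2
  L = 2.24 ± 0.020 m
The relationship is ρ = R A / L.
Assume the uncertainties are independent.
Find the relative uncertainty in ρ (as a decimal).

For a monomial ρ ∝ R, A, L^-1, fractional errors add in quadrature:
  (1·δR/R)² = (1×0.0450)² = 0.00202;  (1·δA/A)² = (1×0.0236)² = 0.000558;  (-1·δL/L)² = (-1×0.00893)² = 7.97e-05
δρ/ρ = √(0.00266) = 0.0516

0.0516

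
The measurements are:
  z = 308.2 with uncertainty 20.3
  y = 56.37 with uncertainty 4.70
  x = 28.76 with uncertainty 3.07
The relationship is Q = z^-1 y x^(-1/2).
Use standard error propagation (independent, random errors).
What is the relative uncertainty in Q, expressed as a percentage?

Products/powers → add relative errors in quadrature, weighted by exponent:
  (-1·δz/z)² = (-1×0.0659)² = 0.00434;  (1·δy/y)² = (1×0.0834)² = 0.00695;  (−½·δx/x)² = (-0.5×0.107)² = 0.00285
δQ/Q = √(0.0141) = 0.119

11.9%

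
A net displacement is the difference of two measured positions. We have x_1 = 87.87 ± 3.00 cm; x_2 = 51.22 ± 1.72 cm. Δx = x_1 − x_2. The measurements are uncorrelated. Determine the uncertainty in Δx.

Absolute uncertainties add in quadrature for a linear combination:
  (δx_1)² = 9.00;  (δx_2)² = 2.96
δΔx = √(12.0) = 3.46 cm

3.46 cm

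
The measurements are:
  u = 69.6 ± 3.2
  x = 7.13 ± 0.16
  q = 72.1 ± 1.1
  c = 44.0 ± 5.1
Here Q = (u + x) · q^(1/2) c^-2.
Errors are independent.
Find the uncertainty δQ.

0.0793

Let w = u + x = 76.7. δw = √(δu² + δx²) = √(10.2 + 0.0256) = 3.20, so δw/w = 0.0418.
Q is then a monomial in w, q, c:
δQ/Q = √((δw/w)² + (½·δq/q)² + (-2·δc/c)²) = √(0.00174 + 5.82e-05 + 0.0537) = 0.236
Q = 0.337, so δQ = 0.236 × 0.337 = 0.0793.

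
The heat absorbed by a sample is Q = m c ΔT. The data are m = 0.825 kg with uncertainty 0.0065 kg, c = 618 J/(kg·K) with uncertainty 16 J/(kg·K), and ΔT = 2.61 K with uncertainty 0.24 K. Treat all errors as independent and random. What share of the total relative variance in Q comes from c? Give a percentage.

(δQ/Q)² = (1·δm/m)² + (1·δc/c)² + (1·δΔT/ΔT)²
  m term: (1×0.00788)² = 6.21e-05
  c term: (1×0.0259)² = 0.000670
  ΔT term: (1×0.0920)² = 0.00846
Total = 0.00919. Share from c = 0.000670/0.00919 = 0.0730.

7.30%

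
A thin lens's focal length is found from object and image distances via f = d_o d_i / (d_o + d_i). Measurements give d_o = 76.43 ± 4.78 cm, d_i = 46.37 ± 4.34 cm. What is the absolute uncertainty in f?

∂f/∂d_o = (d_i/(d_o+d_i))² = 0.143;  ∂f/∂d_i = (d_o/(d_o+d_i))² = 0.387
δf = √((∂f/∂d_o · δd_o)² + (∂f/∂d_i · δd_i)²) = √(0.465 + 2.83) = 1.81 cm

1.81 cm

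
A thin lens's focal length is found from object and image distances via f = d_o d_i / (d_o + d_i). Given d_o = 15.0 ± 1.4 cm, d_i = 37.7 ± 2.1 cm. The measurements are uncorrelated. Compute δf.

∂f/∂d_o = (d_i/(d_o+d_i))² = 0.512;  ∂f/∂d_i = (d_o/(d_o+d_i))² = 0.0810
δf = √((∂f/∂d_o · δd_o)² + (∂f/∂d_i · δd_i)²) = √(0.513 + 0.0289) = 0.736 cm

0.736 cm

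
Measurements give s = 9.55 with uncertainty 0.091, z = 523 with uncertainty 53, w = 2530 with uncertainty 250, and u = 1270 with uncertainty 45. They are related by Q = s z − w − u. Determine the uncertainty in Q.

Let p = s·z = 4990. δp/p = √((1·δs/s)² + (1·δz/z)²) = √(9.08e-05 + 0.0103) = 0.102, so δp = 508.
Q = p − w − u: δQ = √(δp² + δw² + δu²) = √(2.58e+05 + 62500 + 2020) = 568

568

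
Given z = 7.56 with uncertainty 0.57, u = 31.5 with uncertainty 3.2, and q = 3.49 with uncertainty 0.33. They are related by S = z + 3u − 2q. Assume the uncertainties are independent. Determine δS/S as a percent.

10.1%

Each term contributes (cᵢ δxᵢ)² to (δS)²:
  (δz)² = 0.325;  (3·δu)² = 92.2;  (2·δq)² = 0.436
δS = √(92.9) = 9.64
S = 95.1, so δS/S = 9.64/95.1 = 0.101.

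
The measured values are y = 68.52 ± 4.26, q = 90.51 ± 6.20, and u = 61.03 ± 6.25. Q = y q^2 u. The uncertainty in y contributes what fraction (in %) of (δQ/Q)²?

(δQ/Q)² = (1·δy/y)² + (2·δq/q)² + (1·δu/u)²
  y term: (1×0.0622)² = 0.00387
  q term: (2×0.0685)² = 0.0188
  u term: (1×0.102)² = 0.0105
Total = 0.0331. Share from y = 0.00387/0.0331 = 0.117.

11.7%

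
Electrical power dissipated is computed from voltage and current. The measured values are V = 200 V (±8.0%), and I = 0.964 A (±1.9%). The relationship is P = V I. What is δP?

Since P is a product/quotient, work with relative uncertainties:
  (1·δV/V)² = (1×0.0800)² = 0.00640;  (1·δI/I)² = (1×0.0190)² = 0.000361
δP/P = √(0.00676) = 0.0822
P = 193 W, so δP = 0.0822 × 193 = 15.9 W.

15.9 W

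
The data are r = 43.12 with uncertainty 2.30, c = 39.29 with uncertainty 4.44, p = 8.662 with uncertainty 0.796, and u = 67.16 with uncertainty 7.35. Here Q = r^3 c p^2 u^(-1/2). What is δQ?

7.91e+06

For a monomial Q ∝ r^3, c, p^2, u^(-1/2), fractional errors add in quadrature:
  (3·δr/r)² = (3×0.0533)² = 0.0256;  (1·δc/c)² = (1×0.113)² = 0.0128;  (2·δp/p)² = (2×0.0919)² = 0.0338;  (−½·δu/u)² = (-0.5×0.109)² = 0.00299
δQ/Q = √(0.0751) = 0.274
Q = 2.884e+07, so δQ = 0.274 × 2.884e+07 = 7.91e+06.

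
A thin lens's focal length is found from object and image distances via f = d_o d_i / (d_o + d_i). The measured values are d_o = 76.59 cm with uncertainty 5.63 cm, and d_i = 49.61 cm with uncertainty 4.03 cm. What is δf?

1.72 cm

∂f/∂d_o = (d_i/(d_o+d_i))² = 0.155;  ∂f/∂d_i = (d_o/(d_o+d_i))² = 0.368
δf = √((∂f/∂d_o · δd_o)² + (∂f/∂d_i · δd_i)²) = √(0.757 + 2.20) = 1.72 cm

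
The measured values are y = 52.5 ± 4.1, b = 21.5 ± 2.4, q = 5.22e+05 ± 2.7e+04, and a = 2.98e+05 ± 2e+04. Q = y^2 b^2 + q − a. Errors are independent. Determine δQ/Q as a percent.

23.3%

Let p = y^2·b^2 = 1.27e+06. δp/p = √((2·δy/y)² + (2·δb/b)²) = √(0.0244 + 0.0498) = 0.272, so δp = 3.47e+05.
Q = p + q − a: δQ = √(δp² + δq² + δa²) = √(1.21e+11 + 7.29e+08 + 4e+08) = 3.49e+05
Q = 1.5e+06, so δQ/Q = 3.49e+05/1.5e+06 = 0.233.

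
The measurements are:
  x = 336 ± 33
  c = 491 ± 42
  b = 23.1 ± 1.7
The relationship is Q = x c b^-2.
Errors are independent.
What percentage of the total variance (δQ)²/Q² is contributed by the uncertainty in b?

56.1%

(δQ/Q)² = (1·δx/x)² + (1·δc/c)² + (-2·δb/b)²
  x term: (1×0.0982)² = 0.00965
  c term: (1×0.0855)² = 0.00732
  b term: (-2×0.0736)² = 0.0217
Total = 0.0386. Share from b = 0.0217/0.0386 = 0.561.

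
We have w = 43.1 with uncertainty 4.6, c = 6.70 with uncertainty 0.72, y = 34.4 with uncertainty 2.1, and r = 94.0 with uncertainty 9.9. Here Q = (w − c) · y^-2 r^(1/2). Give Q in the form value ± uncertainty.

0.298 ± 0.0550

Let u = w − c = 36.4. δu = √(δw² + δc²) = √(21.2 + 0.518) = 4.66, so δu/u = 0.128.
Q is then a monomial in u, y, r:
δQ/Q = √((δu/u)² + (-2·δy/y)² + (½·δr/r)²) = √(0.0164 + 0.0149 + 0.00277) = 0.185
Q = 0.298, so δQ = 0.185 × 0.298 = 0.0550.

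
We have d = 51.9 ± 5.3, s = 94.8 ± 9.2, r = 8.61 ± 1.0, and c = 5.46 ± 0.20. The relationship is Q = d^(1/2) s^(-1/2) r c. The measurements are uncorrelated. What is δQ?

For a monomial Q ∝ d^(1/2), s^(-1/2), r, c, fractional errors add in quadrature:
  (½·δd/d)² = (0.5×0.102)² = 0.00261;  (−½·δs/s)² = (-0.5×0.0970)² = 0.00235;  (1·δr/r)² = (1×0.116)² = 0.0135;  (1·δc/c)² = (1×0.0366)² = 0.00134
δQ/Q = √(0.0198) = 0.141
Q = 34.8, so δQ = 0.141 × 34.8 = 4.89.

4.89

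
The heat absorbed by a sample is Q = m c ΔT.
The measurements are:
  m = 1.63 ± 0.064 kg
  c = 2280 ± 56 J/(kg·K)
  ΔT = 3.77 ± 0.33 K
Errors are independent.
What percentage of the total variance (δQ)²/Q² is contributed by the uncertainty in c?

(δQ/Q)² = (1·δm/m)² + (1·δc/c)² + (1·δΔT/ΔT)²
  m term: (1×0.0393)² = 0.00154
  c term: (1×0.0246)² = 0.000603
  ΔT term: (1×0.0875)² = 0.00766
Total = 0.00981. Share from c = 0.000603/0.00981 = 0.0615.

6.15%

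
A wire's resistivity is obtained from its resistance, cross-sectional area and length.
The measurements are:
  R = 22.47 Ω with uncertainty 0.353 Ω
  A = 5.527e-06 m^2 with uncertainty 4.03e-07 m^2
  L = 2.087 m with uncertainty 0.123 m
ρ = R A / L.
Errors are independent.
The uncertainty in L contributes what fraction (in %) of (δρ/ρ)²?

38.4%

(δρ/ρ)² = (1·δR/R)² + (1·δA/A)² + (-1·δL/L)²
  R term: (1×0.0157)² = 0.000247
  A term: (1×0.0729)² = 0.00532
  L term: (-1×0.0589)² = 0.00347
Total = 0.00904. Share from L = 0.00347/0.00904 = 0.384.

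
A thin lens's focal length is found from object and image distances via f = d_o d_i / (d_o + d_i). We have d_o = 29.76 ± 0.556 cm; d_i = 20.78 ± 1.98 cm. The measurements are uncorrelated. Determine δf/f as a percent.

∂f/∂d_o = (d_i/(d_o+d_i))² = 0.169;  ∂f/∂d_i = (d_o/(d_o+d_i))² = 0.347
δf = √((∂f/∂d_o · δd_o)² + (∂f/∂d_i · δd_i)²) = √(0.00883 + 0.471) = 0.693 cm
f = 12.24 cm, so δf/f = 0.693/12.24 = 0.0566.

5.66%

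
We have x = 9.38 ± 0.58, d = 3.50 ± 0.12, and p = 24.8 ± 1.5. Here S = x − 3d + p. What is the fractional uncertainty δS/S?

0.0696

Each term contributes (cᵢ δxᵢ)² to (δS)²:
  (δx)² = 0.336;  (3·δd)² = 0.130;  (δp)² = 2.25
δS = √(2.72) = 1.65
S = 23.7, so δS/S = 1.65/23.7 = 0.0696.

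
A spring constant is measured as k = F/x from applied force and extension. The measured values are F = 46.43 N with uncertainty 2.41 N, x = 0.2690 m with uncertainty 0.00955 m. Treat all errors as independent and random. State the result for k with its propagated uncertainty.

172.6 ± 10.9 N/m

For a monomial k ∝ F, x^-1, fractional errors add in quadrature:
  (1·δF/F)² = (1×0.0519)² = 0.00269;  (-1·δx/x)² = (-1×0.0355)² = 0.00126
δk/k = √(0.00395) = 0.0629
k = 172.6 N/m, so δk = 0.0629 × 172.6 = 10.9 N/m.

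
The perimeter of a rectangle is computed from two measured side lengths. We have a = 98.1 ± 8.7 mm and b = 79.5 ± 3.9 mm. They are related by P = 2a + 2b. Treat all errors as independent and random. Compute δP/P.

For a sum/difference, combine absolute errors in quadrature:
  (2·δa)² = 303;  (2·δb)² = 60.8
δP = √(364) = 19.1 mm
P = 355 mm, so δP/P = 19.1/355 = 0.0537.

0.0537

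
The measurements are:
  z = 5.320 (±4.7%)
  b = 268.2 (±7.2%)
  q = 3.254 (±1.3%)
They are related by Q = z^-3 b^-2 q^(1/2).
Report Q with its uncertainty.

Since Q is a product/quotient, work with relative uncertainties:
  (-3·δz/z)² = (-3×0.0470)² = 0.0199;  (-2·δb/b)² = (-2×0.0720)² = 0.0207;  (½·δq/q)² = (0.5×0.0130)² = 4.23e-05
δQ/Q = √(0.0407) = 0.202
Q = 1.666e-07, so δQ = 0.202 × 1.666e-07 = 3.36e-08.

(1.666 ± 0.336) × 10^-7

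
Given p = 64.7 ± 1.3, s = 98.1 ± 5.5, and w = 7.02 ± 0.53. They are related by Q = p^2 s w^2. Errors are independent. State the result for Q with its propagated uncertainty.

Relative error in a monomial: (δQ/Q)² = Σ (nᵢ · δxᵢ/xᵢ)².
  (2·δp/p)² = (2×0.0201)² = 0.00161;  (1·δs/s)² = (1×0.0561)² = 0.00314;  (2·δw/w)² = (2×0.0755)² = 0.0228
δQ/Q = √(0.0276) = 0.166
Q = 2.02e+07, so δQ = 0.166 × 2.02e+07 = 3.36e+06.

(2.02 ± 0.336) × 10^7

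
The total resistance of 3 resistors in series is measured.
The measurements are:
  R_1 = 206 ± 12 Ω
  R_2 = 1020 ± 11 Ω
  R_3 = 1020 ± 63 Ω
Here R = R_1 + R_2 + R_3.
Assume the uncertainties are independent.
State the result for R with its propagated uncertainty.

Sums and differences: (δR)² = Σ (cᵢ δxᵢ)².
  (δR_1)² = 144;  (δR_2)² = 121;  (δR_3)² = 3970
δR = √(4230) = 65.1 Ω
R = 2250 Ω.

2250 ± 65.1 Ω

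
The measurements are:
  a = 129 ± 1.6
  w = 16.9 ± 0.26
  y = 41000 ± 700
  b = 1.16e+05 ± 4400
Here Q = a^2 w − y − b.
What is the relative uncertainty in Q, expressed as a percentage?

7.52%

Let p = a^2·w = 2.81e+05. δp/p = √((2·δa/a)² + (1·δw/w)²) = √(0.000615 + 0.000237) = 0.0292, so δp = 8210.
Q = p − y − b: δQ = √(δp² + δy² + δb²) = √(6.74e+07 + 4.9e+05 + 1.94e+07) = 9340
Q = 1.24e+05, so δQ/Q = 9340/1.24e+05 = 0.0752.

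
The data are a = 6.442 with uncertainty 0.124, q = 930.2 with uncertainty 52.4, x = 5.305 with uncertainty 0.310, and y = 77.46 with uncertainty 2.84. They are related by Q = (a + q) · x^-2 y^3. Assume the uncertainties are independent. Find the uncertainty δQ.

2.63e+06

Let u = a + q = 936.6. δu = √(δa² + δq²) = √(0.0154 + 2750) = 52.4, so δu/u = 0.0559.
Q is then a monomial in u, x, y:
δQ/Q = √((δu/u)² + (-2·δx/x)² + (3·δy/y)²) = √(0.00313 + 0.0137 + 0.0121) = 0.170
Q = 1.547e+07, so δQ = 0.170 × 1.547e+07 = 2.63e+06.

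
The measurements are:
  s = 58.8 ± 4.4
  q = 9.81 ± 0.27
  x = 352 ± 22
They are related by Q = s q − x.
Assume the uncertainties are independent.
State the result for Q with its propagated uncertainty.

225 ± 51.0

Let p = s·q = 577. δp/p = √((1·δs/s)² + (1·δq/q)²) = √(0.00560 + 0.000758) = 0.0797, so δp = 46.0.
Q = p − x: δQ = √(δp² + δx²) = √(2120 + 484) = 51.0
Q = 225.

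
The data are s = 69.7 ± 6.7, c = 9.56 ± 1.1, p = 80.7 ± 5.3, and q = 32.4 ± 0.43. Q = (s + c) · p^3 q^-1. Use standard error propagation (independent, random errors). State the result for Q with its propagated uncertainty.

(1.29 ± 0.277) × 10^6

Let u = s + c = 79.3. δu = √(δs² + δc²) = √(44.9 + 1.21) = 6.79, so δu/u = 0.0857.
Q is then a monomial in u, p, q:
δQ/Q = √((δu/u)² + (3·δp/p)² + (-1·δq/q)²) = √(0.00734 + 0.0388 + 0.000176) = 0.215
Q = 1.29e+06, so δQ = 0.215 × 1.29e+06 = 2.77e+05.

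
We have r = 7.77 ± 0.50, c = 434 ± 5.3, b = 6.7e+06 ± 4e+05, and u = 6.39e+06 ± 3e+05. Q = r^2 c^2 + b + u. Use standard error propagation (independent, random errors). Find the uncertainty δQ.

1.57e+06

Let p = r^2·c^2 = 1.14e+07. δp/p = √((2·δr/r)² + (2·δc/c)²) = √(0.0166 + 0.000597) = 0.131, so δp = 1.49e+06.
Q = p + b + u: δQ = √(δp² + δb² + δu²) = √(2.22e+12 + 1.6e+11 + 9e+10) = 1.57e+06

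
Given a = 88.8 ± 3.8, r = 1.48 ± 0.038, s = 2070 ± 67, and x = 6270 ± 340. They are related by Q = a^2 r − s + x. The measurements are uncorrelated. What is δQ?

1100

Let p = a^2·r = 11700. δp/p = √((2·δa/a)² + (1·δr/r)²) = √(0.00732 + 0.000659) = 0.0894, so δp = 1040.
Q = p − s + x: δQ = √(δp² + δs² + δx²) = √(1.09e+06 + 4490 + 1.16e+05) = 1100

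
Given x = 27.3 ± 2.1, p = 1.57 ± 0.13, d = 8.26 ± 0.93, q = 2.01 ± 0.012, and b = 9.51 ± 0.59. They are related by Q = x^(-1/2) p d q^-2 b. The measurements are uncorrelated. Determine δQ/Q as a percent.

Products/powers → add relative errors in quadrature, weighted by exponent:
  (−½·δx/x)² = (-0.5×0.0769)² = 0.00148;  (1·δp/p)² = (1×0.0828)² = 0.00686;  (1·δd/d)² = (1×0.113)² = 0.0127;  (-2·δq/q)² = (-2×0.00597)² = 0.000143;  (1·δb/b)² = (1×0.0620)² = 0.00385
δQ/Q = √(0.0250) = 0.158

15.8%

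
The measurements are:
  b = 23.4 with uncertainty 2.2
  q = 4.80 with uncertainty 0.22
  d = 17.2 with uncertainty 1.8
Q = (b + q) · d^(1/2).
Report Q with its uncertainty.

Let u = b + q = 28.2. δu = √(δb² + δq²) = √(4.84 + 0.0484) = 2.21, so δu/u = 0.0784.
Q is then a monomial in u, d:
δQ/Q = √((δu/u)² + (½·δd/d)²) = √(0.00615 + 0.00274) = 0.0943
Q = 117, so δQ = 0.0943 × 117 = 11.0.

117 ± 11.0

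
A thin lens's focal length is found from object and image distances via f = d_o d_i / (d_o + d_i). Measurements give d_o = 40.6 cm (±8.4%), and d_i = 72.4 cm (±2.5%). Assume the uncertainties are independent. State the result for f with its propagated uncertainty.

26.0 ± 1.42 cm

∂f/∂d_o = (d_i/(d_o+d_i))² = 0.411;  ∂f/∂d_i = (d_o/(d_o+d_i))² = 0.129
δf = √((∂f/∂d_o · δd_o)² + (∂f/∂d_i · δd_i)²) = √(1.96 + 0.0546) = 1.42 cm
f = 26.0 cm.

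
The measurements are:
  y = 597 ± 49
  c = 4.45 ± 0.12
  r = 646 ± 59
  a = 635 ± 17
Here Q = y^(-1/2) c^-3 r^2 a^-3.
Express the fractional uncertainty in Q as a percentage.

21.9%

Products/powers → add relative errors in quadrature, weighted by exponent:
  (−½·δy/y)² = (-0.5×0.0821)² = 0.00168;  (-3·δc/c)² = (-3×0.0270)² = 0.00654;  (2·δr/r)² = (2×0.0913)² = 0.0334;  (-3·δa/a)² = (-3×0.0268)² = 0.00645
δQ/Q = √(0.0480) = 0.219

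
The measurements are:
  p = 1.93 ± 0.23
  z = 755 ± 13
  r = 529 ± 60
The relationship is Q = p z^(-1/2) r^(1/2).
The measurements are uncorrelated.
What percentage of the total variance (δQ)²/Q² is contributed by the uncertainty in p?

81.2%

(δQ/Q)² = (1·δp/p)² + (−½·δz/z)² + (½·δr/r)²
  p term: (1×0.119)² = 0.0142
  z term: (-0.5×0.0172)² = 7.41e-05
  r term: (0.5×0.113)² = 0.00322
Total = 0.0175. Share from p = 0.0142/0.0175 = 0.812.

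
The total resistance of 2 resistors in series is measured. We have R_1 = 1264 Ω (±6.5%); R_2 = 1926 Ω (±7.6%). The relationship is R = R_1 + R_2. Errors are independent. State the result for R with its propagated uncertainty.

R is a linear combination, so absolute uncertainties add in quadrature:
  (δR_1)² = 6750;  (δR_2)² = 21400
δR = √(28200) = 168 Ω
R = 3190 Ω.

3190 ± 168 Ω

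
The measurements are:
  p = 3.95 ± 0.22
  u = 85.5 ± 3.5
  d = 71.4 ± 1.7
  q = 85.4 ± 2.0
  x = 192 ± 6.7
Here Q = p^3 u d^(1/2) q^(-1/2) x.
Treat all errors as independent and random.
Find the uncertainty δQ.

1.63e+05

Products/powers → add relative errors in quadrature, weighted by exponent:
  (3·δp/p)² = (3×0.0557)² = 0.0279;  (1·δu/u)² = (1×0.0409)² = 0.00168;  (½·δd/d)² = (0.5×0.0238)² = 0.000142;  (−½·δq/q)² = (-0.5×0.0234)² = 0.000137;  (1·δx/x)² = (1×0.0349)² = 0.00122
δQ/Q = √(0.0311) = 0.176
Q = 9.25e+05, so δQ = 0.176 × 9.25e+05 = 1.63e+05.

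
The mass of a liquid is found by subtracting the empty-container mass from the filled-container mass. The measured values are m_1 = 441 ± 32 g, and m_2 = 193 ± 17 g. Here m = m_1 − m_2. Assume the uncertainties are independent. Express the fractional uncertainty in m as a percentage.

For a sum/difference, combine absolute errors in quadrature:
  (δm_1)² = 1020;  (δm_2)² = 289
δm = √(1310) = 36.2 g
m = 248 g, so δm/m = 36.2/248 = 0.146.

14.6%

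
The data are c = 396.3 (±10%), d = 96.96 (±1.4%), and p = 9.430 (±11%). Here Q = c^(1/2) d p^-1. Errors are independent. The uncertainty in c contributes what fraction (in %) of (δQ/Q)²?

(δQ/Q)² = (½·δc/c)² + (1·δd/d)² + (-1·δp/p)²
  c term: (0.5×0.100)² = 0.00250
  d term: (1×0.0140)² = 0.000196
  p term: (-1×0.110)² = 0.0121
Total = 0.0148. Share from c = 0.00250/0.0148 = 0.169.

16.9%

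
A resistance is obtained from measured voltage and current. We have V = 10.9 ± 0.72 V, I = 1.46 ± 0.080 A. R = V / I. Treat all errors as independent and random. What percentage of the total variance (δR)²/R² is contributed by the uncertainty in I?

40.8%

(δR/R)² = (1·δV/V)² + (-1·δI/I)²
  V term: (1×0.0661)² = 0.00436
  I term: (-1×0.0548)² = 0.00300
Total = 0.00737. Share from I = 0.00300/0.00737 = 0.408.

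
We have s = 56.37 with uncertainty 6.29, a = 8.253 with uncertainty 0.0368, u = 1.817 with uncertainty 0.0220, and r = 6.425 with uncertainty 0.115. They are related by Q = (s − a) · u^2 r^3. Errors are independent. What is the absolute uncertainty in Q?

6040

Let w = s − a = 48.12. δw = √(δs² + δa²) = √(39.6 + 0.00135) = 6.29, so δw/w = 0.131.
Q is then a monomial in w, u, r:
δQ/Q = √((δw/w)² + (2·δu/u)² + (3·δr/r)²) = √(0.0171 + 0.000586 + 0.00288) = 0.143
Q = 42130, so δQ = 0.143 × 42130 = 6040.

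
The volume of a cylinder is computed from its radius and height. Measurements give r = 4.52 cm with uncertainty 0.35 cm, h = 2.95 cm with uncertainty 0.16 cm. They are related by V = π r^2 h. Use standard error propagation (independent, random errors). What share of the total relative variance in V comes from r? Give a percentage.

(δV/V)² = (2·δr/r)² + (1·δh/h)²
  r term: (2×0.0774)² = 0.0240
  h term: (1×0.0542)² = 0.00294
Total = 0.0269. Share from r = 0.0240/0.0269 = 0.891.

89.1%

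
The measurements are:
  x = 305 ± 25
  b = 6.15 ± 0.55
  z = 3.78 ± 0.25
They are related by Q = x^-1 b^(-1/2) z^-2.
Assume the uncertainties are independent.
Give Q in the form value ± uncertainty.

Q is a product of powers, so relative uncertainties combine in quadrature:
  (-1·δx/x)² = (-1×0.0820)² = 0.00672;  (−½·δb/b)² = (-0.5×0.0894)² = 0.00200;  (-2·δz/z)² = (-2×0.0661)² = 0.0175
δQ/Q = √(0.0262) = 0.162
Q = 9.25e-05, so δQ = 0.162 × 9.25e-05 = 1.5e-05.

(9.25 ± 1.50) × 10^-5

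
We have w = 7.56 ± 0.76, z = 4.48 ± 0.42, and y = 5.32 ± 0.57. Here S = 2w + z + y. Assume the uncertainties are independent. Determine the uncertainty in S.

For a sum/difference, combine absolute errors in quadrature:
  (2·δw)² = 2.31;  (δz)² = 0.176;  (δy)² = 0.325
δS = √(2.81) = 1.68

1.68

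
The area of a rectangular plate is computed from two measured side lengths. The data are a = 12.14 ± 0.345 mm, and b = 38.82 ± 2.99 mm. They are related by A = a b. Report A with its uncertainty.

For a monomial A ∝ a, b, fractional errors add in quadrature:
  (1·δa/a)² = (1×0.0284)² = 0.000808;  (1·δb/b)² = (1×0.0770)² = 0.00593
δA/A = √(0.00674) = 0.0821
A = 471.3 mm^2, so δA = 0.0821 × 471.3 = 38.7 mm^2.

471.3 ± 38.7 mm^2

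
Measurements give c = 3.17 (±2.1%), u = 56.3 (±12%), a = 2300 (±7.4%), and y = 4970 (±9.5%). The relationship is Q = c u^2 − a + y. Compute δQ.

2470

Let p = c·u^2 = 10000. δp/p = √((1·δc/c)² + (2·δu/u)²) = √(0.000441 + 0.0576) = 0.241, so δp = 2420.
Q = p − a + y: δQ = √(δp² + δa² + δy²) = √(5.86e+06 + 29000 + 2.23e+05) = 2470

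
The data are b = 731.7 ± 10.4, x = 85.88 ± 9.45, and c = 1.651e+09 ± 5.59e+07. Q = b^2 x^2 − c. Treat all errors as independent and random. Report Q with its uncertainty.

Let p = b^2·x^2 = 3.949e+09. δp/p = √((2·δb/b)² + (2·δx/x)²) = √(0.000808 + 0.0484) = 0.222, so δp = 8.76e+08.
Q = p − c: δQ = √(δp² + δc²) = √(7.68e+17 + 3.12e+15) = 8.78e+08
Q = 2.298e+09.

(2.298 ± 0.878) × 10^9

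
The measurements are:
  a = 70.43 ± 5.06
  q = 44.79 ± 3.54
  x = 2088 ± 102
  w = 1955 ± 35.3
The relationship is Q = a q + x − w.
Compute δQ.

Let p = a·q = 3155. δp/p = √((1·δa/a)² + (1·δq/q)²) = √(0.00516 + 0.00625) = 0.107, so δp = 337.
Q = p + x − w: δQ = √(δp² + δx² + δw²) = √(1.14e+05 + 10400 + 1250) = 354

354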